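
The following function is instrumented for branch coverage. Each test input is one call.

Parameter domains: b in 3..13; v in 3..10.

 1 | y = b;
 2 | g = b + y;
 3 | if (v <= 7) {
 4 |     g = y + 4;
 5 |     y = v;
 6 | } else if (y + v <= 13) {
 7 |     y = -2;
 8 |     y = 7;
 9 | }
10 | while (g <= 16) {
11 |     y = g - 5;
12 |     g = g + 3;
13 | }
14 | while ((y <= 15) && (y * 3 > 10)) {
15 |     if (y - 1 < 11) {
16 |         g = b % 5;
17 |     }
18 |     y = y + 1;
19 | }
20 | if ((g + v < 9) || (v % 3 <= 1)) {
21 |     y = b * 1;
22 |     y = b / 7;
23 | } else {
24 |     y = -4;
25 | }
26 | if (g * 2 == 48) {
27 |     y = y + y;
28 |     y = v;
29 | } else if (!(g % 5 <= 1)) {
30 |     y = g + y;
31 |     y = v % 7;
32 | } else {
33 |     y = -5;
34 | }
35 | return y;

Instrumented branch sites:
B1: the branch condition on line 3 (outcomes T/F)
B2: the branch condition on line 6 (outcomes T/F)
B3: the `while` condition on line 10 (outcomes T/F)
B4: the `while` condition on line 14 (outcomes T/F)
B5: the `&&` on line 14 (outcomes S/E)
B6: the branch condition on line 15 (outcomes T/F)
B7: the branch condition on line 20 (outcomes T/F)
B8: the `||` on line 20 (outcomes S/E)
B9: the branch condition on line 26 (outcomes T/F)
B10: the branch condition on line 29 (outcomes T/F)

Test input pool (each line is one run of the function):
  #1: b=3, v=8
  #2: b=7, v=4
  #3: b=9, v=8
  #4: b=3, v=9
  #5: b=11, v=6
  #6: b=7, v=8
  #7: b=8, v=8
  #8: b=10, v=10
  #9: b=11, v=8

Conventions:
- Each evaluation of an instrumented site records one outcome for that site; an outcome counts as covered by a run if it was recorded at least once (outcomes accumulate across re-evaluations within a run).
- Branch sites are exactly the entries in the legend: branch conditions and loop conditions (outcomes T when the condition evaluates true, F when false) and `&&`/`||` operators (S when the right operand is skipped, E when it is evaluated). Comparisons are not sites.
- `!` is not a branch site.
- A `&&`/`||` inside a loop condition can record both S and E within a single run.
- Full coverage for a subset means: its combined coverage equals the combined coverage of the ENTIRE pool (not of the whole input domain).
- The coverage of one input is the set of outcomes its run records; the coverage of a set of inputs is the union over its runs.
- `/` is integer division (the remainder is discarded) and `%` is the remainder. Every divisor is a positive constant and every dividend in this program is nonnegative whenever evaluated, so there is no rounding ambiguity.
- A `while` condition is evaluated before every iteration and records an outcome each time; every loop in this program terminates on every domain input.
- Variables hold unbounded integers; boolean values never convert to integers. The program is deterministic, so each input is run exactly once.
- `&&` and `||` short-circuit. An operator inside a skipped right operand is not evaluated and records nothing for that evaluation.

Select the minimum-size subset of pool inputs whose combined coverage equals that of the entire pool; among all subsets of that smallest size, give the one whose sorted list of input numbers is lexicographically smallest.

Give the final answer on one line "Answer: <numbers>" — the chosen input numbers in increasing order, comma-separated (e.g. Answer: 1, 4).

input #1 (b=3, v=8): covers B1=F, B2=T, B3=T, B3=F, B4=T, B4=F, B5=S, B5=E, B6=T, B6=F, B7=F, B8=E, B9=F, B10=T
input #2 (b=7, v=4): covers B1=T, B3=T, B3=F, B4=T, B4=F, B5=S, B5=E, B6=T, B6=F, B7=T, B8=S, B9=F, B10=T
input #3 (b=9, v=8): covers B1=F, B2=F, B3=F, B4=T, B4=F, B5=S, B5=E, B6=T, B6=F, B7=F, B8=E, B9=F, B10=T
input #4 (b=3, v=9): covers B1=F, B2=T, B3=T, B3=F, B4=T, B4=F, B5=S, B5=E, B6=T, B6=F, B7=T, B8=E, B9=F, B10=T
input #5 (b=11, v=6): covers B1=T, B3=T, B3=F, B4=T, B4=F, B5=S, B5=E, B6=T, B6=F, B7=T, B8=S, B9=F, B10=F
input #6 (b=7, v=8): covers B1=F, B2=F, B3=T, B3=F, B4=T, B4=F, B5=S, B5=E, B6=T, B6=F, B7=F, B8=E, B9=F, B10=T
input #7 (b=8, v=8): covers B1=F, B2=F, B3=T, B3=F, B4=T, B4=F, B5=S, B5=E, B6=T, B6=F, B7=F, B8=E, B9=F, B10=T
input #8 (b=10, v=10): covers B1=F, B2=F, B3=F, B4=T, B4=F, B5=S, B5=E, B6=T, B6=F, B7=T, B8=E, B9=F, B10=F
input #9 (b=11, v=8): covers B1=F, B2=F, B3=F, B4=T, B4=F, B5=S, B5=E, B6=T, B6=F, B7=F, B8=E, B9=F, B10=F
pool-wide coverage (19 outcomes): B1=T, B1=F, B2=T, B2=F, B3=T, B3=F, B4=T, B4=F, B5=S, B5=E, B6=T, B6=F, B7=T, B7=F, B8=S, B8=E, B9=F, B10=T, B10=F
no size-1 subset reaches all 19 outcomes (best union: 14/19)
no size-2 subset reaches all 19 outcomes (best union: 18/19)
at size 3, {1, 2, 8} reaches all 19 outcomes; every lexicographically earlier size-3 subset fails

Answer: 1, 2, 8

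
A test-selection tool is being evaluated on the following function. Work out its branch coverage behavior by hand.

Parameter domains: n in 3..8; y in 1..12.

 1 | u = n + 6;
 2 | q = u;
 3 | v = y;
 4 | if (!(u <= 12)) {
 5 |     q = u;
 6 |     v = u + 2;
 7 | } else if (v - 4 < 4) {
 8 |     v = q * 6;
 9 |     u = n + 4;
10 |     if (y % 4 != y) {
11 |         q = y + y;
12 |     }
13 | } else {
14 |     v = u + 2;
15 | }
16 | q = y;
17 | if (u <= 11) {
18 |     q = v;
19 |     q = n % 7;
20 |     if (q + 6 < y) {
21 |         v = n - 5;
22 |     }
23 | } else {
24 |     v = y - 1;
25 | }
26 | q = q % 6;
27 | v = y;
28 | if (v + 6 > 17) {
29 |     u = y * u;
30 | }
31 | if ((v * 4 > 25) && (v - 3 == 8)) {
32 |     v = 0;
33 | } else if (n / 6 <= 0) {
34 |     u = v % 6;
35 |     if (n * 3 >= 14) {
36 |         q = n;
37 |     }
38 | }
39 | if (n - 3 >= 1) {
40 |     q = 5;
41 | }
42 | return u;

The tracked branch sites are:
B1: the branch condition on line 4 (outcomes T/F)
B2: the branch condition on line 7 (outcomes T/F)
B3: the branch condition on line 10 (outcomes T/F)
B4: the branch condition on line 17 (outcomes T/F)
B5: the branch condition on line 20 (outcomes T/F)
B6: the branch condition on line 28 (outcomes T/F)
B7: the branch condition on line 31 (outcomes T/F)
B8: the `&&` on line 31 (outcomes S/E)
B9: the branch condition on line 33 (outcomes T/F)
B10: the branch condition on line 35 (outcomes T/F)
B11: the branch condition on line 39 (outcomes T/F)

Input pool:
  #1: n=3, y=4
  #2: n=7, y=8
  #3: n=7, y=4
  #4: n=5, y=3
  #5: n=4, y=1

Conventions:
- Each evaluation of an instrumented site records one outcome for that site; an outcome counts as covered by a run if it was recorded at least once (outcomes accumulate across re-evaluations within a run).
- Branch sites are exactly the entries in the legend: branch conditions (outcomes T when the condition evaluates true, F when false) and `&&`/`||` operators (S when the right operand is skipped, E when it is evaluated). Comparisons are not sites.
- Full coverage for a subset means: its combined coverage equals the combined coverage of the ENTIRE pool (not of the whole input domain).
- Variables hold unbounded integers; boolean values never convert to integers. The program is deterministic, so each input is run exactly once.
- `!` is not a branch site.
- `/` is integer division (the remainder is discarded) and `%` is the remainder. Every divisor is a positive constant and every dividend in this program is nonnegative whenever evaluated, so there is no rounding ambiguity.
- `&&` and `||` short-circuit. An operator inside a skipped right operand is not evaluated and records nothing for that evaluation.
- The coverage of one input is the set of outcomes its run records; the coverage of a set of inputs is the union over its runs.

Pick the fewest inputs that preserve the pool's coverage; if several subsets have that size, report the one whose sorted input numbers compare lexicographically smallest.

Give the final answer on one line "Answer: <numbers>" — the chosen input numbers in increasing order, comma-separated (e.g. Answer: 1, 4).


input #1, n=3, y=4: events B1->F, B2->T, B3->T, B4->T, B5->F, B6->F, B8->S, B7->F, B9->T, B10->F, B11->F; outcomes B1=F, B2=T, B3=T, B4=T, B5=F, B6=F, B7=F, B8=S, B9=T, B10=F, B11=F
input #2, n=7, y=8: events B1->T, B4->F, B6->F, B8->E, B7->F, B9->F, B11->T; outcomes B1=T, B4=F, B6=F, B7=F, B8=E, B9=F, B11=T
input #3, n=7, y=4: events B1->T, B4->F, B6->F, B8->S, B7->F, B9->F, B11->T; outcomes B1=T, B4=F, B6=F, B7=F, B8=S, B9=F, B11=T
input #4, n=5, y=3: events B1->F, B2->T, B3->F, B4->T, B5->F, B6->F, B8->S, B7->F, B9->T, B10->T, B11->T; outcomes B1=F, B2=T, B3=F, B4=T, B5=F, B6=F, B7=F, B8=S, B9=T, B10=T, B11=T
input #5, n=4, y=1: events B1->F, B2->T, B3->F, B4->T, B5->F, B6->F, B8->S, B7->F, B9->T, B10->F, B11->T; outcomes B1=F, B2=T, B3=F, B4=T, B5=F, B6=F, B7=F, B8=S, B9=T, B10=F, B11=T
together the pool reaches 18 outcomes: B1=T, B1=F, B2=T, B3=T, B3=F, B4=T, B4=F, B5=F, B6=F, B7=F, B8=S, B8=E, B9=T, B9=F, B10=T, B10=F, B11=T, B11=F
checked all size-1 subsets: none covers 18 outcomes (max 11/18)
checked all size-2 subsets: none covers 18 outcomes (max 16/18)
size 3: inputs {1, 2, 4} cover all 18 outcomes, and no lexicographically smaller subset of this size does
Answer: 1, 2, 4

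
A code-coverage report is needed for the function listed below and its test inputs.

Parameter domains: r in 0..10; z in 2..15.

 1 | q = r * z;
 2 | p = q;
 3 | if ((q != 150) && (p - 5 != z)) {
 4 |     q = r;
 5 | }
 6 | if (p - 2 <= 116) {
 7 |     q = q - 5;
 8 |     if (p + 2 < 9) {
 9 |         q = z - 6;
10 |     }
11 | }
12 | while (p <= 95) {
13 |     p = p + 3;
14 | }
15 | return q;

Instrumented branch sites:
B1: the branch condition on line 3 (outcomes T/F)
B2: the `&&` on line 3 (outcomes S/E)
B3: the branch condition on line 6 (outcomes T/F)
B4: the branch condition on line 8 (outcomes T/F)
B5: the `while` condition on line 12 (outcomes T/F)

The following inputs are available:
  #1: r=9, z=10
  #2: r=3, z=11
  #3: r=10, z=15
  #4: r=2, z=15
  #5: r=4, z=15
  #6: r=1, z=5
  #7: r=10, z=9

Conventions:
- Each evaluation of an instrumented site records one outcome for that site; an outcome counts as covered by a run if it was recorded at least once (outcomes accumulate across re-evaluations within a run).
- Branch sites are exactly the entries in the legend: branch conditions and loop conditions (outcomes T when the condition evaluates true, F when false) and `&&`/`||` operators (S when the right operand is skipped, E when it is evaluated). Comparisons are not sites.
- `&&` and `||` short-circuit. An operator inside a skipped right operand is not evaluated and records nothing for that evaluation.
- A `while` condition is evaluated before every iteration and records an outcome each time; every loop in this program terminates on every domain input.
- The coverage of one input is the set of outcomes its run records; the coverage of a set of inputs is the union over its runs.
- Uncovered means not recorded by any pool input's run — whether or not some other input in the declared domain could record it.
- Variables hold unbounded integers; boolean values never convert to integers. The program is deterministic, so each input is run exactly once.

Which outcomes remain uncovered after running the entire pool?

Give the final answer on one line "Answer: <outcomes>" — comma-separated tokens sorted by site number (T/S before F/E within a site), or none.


input #1, r=9, z=10: events B2->E, B1->T, B3->T, B4->F, B5->T, B5->T, B5->F; outcomes B1=T, B2=E, B3=T, B4=F, B5=T, B5=F
input #2, r=3, z=11: events B2->E, B1->T, B3->T, B4->F, B5->T, B5->T, B5->T, B5->T, B5->T, B5->T, B5->T, B5->T, B5->T, B5->T, ...; outcomes B1=T, B2=E, B3=T, B4=F, B5=T, B5=F
input #3, r=10, z=15: events B2->S, B1->F, B3->F, B5->F; outcomes B1=F, B2=S, B3=F, B5=F
input #4, r=2, z=15: events B2->E, B1->T, B3->T, B4->F, B5->T, B5->T, B5->T, B5->T, B5->T, B5->T, B5->T, B5->T, B5->T, B5->T, ...; outcomes B1=T, B2=E, B3=T, B4=F, B5=T, B5=F
input #5, r=4, z=15: events B2->E, B1->T, B3->T, B4->F, B5->T, B5->T, B5->T, B5->T, B5->T, B5->T, B5->T, B5->T, B5->T, B5->T, ...; outcomes B1=T, B2=E, B3=T, B4=F, B5=T, B5=F
input #6, r=1, z=5: events B2->E, B1->T, B3->T, B4->T, B5->T, B5->T, B5->T, B5->T, B5->T, B5->T, B5->T, B5->T, B5->T, B5->T, ...; outcomes B1=T, B2=E, B3=T, B4=T, B5=T, B5=F
input #7, r=10, z=9: events B2->E, B1->T, B3->T, B4->F, B5->T, B5->T, B5->F; outcomes B1=T, B2=E, B3=T, B4=F, B5=T, B5=F
union over the pool: B1=T, B1=F, B2=S, B2=E, B3=T, B3=F, B4=T, B4=F, B5=T, B5=F
uncovered (0 of 10): none
Answer: none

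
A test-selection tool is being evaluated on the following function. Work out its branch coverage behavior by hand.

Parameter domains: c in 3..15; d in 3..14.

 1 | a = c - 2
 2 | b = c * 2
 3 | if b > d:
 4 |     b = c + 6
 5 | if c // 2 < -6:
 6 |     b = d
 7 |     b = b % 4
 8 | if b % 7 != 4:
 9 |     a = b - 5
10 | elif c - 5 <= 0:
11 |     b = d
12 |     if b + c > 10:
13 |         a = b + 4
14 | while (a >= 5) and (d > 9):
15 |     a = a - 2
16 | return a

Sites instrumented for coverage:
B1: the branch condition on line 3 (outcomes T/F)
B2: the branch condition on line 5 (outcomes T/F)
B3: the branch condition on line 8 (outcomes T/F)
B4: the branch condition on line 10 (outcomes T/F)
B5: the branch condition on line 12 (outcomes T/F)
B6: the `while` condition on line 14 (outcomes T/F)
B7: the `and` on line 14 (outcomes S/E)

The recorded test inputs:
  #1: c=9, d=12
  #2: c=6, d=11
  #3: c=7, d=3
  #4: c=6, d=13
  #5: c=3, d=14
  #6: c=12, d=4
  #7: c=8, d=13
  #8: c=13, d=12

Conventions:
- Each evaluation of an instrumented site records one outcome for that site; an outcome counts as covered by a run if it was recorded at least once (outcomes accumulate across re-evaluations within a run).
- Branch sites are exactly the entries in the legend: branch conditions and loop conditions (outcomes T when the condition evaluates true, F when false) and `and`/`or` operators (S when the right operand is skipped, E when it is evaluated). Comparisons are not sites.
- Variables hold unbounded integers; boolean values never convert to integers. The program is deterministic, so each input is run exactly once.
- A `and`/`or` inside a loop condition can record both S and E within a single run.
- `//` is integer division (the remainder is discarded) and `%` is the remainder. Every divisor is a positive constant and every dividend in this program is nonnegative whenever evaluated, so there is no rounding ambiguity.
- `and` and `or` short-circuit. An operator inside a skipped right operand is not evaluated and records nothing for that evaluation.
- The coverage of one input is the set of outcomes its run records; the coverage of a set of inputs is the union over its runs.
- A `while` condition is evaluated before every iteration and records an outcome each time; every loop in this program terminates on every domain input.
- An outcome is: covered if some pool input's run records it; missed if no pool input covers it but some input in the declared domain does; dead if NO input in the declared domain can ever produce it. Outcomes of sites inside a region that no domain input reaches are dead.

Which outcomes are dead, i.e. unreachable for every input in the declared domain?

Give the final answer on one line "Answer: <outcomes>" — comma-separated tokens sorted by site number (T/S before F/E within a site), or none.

checking every outcome against all 156 domain inputs:
  B2=T: never recorded by any domain input -> dead
  reachable outcomes have witnesses, e.g. B1=T (e.g. c=3, d=3), B1=F (e.g. c=3, d=6), B2=F (e.g. c=3, d=3), B3=T (e.g. c=3, d=3)

Answer: B2=T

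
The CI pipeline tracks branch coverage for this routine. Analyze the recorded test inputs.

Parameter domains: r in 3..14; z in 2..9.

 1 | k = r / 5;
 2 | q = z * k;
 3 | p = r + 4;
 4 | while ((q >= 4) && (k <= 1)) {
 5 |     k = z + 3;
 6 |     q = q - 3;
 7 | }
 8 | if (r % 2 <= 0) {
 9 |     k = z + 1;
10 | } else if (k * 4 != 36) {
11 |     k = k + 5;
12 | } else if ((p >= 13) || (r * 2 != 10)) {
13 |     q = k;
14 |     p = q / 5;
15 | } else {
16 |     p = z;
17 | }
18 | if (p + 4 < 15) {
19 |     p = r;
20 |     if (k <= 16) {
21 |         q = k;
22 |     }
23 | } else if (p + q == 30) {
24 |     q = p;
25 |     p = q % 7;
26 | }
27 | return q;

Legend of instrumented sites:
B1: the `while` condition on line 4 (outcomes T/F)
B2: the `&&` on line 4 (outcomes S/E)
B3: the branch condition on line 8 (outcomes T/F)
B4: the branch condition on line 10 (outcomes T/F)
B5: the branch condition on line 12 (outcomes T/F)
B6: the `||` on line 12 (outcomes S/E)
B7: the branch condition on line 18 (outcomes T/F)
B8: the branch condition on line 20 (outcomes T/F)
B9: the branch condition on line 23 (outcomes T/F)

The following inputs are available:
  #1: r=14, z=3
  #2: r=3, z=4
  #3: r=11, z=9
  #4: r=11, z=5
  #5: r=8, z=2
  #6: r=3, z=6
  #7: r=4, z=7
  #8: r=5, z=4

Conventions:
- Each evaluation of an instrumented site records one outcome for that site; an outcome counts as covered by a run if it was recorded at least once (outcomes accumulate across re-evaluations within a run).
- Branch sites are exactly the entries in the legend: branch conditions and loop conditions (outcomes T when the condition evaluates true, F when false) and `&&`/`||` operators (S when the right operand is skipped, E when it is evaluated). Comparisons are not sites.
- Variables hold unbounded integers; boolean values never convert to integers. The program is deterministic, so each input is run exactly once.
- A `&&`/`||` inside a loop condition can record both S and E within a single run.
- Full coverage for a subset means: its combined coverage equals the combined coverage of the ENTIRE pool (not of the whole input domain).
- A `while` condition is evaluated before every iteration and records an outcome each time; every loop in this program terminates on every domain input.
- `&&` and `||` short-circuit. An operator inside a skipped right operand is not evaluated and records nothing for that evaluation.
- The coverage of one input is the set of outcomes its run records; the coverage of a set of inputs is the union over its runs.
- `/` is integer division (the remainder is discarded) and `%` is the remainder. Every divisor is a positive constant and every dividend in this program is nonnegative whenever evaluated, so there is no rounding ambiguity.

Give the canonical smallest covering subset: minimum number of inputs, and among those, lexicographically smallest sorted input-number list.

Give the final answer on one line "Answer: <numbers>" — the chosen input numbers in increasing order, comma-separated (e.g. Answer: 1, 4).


#1 (r=14, z=3) -> covered: B1=F, B2=E, B3=T, B7=F, B9=F
#2 (r=3, z=4) -> covered: B1=F, B2=S, B3=F, B4=T, B7=T, B8=T
#3 (r=11, z=9) -> covered: B1=F, B2=E, B3=F, B4=T, B7=F, B9=F
#4 (r=11, z=5) -> covered: B1=F, B2=E, B3=F, B4=T, B7=F, B9=F
#5 (r=8, z=2) -> covered: B1=F, B2=S, B3=T, B7=F, B9=F
#6 (r=3, z=6) -> covered: B1=F, B2=S, B3=F, B4=T, B7=T, B8=T
#7 (r=4, z=7) -> covered: B1=F, B2=S, B3=T, B7=T, B8=T
#8 (r=5, z=4) -> covered: B1=T, B1=F, B2=S, B2=E, B3=F, B4=T, B7=T, B8=T
together the pool reaches 11 outcomes: B1=T, B1=F, B2=S, B2=E, B3=T, B3=F, B4=T, B7=T, B7=F, B8=T, B9=F
size 1 is not enough: best union over all size-1 subsets is 8/11
the canonical winner is {1, 8}: size 2, full 11-outcome coverage, earliest index list among size-2 covers
Answer: 1, 8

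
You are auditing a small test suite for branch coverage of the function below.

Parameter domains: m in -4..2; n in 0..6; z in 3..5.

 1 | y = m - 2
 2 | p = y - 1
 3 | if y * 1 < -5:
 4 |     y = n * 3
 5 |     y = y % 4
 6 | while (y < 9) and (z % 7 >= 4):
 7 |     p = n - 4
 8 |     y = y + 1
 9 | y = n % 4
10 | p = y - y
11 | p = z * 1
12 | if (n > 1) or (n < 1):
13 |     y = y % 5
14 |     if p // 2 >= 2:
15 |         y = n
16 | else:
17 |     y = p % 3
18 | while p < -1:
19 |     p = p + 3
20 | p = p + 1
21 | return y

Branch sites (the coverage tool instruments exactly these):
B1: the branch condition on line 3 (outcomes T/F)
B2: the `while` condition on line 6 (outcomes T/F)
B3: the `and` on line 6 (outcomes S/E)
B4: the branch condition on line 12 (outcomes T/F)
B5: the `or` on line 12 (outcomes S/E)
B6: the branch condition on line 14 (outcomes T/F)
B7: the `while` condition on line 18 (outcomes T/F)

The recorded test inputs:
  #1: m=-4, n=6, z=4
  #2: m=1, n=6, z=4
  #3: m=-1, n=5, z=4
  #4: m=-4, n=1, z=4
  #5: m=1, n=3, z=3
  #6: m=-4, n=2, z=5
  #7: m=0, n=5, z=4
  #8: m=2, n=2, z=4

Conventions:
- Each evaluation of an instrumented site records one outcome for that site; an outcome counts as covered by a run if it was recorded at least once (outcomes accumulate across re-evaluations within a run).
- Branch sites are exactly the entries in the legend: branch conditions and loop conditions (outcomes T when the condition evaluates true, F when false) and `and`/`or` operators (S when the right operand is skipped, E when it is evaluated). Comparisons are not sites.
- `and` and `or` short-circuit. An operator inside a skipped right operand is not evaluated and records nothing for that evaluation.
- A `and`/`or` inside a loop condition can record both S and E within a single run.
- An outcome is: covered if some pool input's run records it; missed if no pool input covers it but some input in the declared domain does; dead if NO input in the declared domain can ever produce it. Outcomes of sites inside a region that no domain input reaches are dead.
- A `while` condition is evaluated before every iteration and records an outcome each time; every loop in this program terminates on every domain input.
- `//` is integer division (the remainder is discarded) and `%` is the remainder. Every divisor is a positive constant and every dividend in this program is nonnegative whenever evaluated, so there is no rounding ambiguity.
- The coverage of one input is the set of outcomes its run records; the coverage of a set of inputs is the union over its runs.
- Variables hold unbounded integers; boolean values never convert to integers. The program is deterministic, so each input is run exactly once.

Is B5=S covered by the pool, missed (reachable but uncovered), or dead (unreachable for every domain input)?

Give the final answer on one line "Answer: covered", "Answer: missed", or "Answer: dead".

B5=S is recorded by pool input(s) 1, 2, 3, 5, 6, 7, 8 -> covered

Answer: covered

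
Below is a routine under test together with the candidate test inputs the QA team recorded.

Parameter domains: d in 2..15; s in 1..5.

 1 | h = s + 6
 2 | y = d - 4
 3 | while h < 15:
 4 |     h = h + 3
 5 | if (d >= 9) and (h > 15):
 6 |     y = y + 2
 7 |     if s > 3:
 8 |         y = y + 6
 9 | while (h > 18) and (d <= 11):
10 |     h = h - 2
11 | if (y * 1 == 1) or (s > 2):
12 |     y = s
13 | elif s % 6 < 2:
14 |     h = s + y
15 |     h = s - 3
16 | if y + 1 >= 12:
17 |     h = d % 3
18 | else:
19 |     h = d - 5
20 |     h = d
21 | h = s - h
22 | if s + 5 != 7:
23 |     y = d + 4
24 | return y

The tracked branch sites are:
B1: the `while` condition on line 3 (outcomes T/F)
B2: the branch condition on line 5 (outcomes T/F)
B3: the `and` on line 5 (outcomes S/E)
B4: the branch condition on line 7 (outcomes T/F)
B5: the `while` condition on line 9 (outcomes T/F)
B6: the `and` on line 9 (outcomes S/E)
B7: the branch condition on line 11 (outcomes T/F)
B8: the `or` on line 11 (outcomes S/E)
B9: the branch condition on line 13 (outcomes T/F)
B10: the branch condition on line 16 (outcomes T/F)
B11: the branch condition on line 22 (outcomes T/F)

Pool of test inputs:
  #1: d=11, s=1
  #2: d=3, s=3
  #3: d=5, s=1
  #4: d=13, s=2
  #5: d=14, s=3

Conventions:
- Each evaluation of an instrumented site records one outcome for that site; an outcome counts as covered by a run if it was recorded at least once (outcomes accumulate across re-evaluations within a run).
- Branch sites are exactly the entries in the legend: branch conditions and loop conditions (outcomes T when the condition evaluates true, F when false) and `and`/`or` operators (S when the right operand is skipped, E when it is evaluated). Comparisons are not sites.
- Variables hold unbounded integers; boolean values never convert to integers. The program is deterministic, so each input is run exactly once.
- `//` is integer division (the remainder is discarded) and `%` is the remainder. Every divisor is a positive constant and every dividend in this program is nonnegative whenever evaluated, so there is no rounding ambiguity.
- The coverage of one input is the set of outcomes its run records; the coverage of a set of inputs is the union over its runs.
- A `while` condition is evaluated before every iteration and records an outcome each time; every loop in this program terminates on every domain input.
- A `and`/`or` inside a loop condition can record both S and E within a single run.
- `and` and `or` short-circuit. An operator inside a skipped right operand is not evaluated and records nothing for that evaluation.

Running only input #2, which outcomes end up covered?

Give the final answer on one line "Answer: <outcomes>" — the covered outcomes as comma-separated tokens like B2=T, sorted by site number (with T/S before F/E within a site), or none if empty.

Running input #2 (d=3, s=3), event by event:
  B1->T, B1->T, B1->F, B3->S, B2->F, B6->S, B5->F, B8->E, B7->T, B10->F
  B11->T
as a set, this run covers: B1=T, B1=F, B2=F, B3=S, B5=F, B6=S, B7=T, B8=E, B10=F, B11=T

Answer: B1=T, B1=F, B2=F, B3=S, B5=F, B6=S, B7=T, B8=E, B10=F, B11=T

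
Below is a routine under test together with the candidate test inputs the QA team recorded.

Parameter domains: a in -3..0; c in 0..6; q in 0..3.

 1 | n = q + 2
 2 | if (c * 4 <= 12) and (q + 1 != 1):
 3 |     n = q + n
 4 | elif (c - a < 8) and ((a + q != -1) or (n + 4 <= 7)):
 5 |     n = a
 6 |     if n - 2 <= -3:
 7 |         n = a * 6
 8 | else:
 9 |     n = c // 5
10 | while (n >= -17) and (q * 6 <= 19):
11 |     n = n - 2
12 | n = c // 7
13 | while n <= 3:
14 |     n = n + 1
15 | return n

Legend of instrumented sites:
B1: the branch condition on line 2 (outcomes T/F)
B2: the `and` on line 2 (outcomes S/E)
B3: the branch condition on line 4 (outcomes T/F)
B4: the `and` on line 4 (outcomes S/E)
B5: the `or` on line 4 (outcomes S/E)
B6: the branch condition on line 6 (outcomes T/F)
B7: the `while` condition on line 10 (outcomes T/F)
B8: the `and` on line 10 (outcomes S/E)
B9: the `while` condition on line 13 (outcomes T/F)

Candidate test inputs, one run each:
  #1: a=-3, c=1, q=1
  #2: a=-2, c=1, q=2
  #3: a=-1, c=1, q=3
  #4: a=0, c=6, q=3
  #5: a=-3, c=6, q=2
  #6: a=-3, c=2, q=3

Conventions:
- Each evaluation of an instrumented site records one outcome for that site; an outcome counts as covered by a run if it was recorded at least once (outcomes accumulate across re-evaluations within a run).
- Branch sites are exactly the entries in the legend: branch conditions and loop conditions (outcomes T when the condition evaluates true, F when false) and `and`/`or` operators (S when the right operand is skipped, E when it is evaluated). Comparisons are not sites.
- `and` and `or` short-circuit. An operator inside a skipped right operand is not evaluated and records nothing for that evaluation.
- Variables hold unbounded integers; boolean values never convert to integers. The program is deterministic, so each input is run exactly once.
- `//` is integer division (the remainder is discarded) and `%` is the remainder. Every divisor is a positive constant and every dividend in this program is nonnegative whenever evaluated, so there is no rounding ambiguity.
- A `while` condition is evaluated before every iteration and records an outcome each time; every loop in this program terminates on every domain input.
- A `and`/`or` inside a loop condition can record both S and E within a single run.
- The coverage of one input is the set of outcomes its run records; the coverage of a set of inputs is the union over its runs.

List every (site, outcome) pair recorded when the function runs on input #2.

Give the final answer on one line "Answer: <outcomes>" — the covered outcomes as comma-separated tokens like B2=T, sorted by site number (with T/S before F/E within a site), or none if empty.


Running input #2 (a=-2, c=1, q=2), event by event:
  B2->E, B1->T, B8->E, B7->T, B8->E, B7->T, B8->E, B7->T, B8->E, B7->T
  B8->E, B7->T, B8->E, B7->T, B8->E, B7->T, B8->E, B7->T, B8->E, B7->T
  B8->E, B7->T, B8->E, B7->T, B8->E, B7->T, B8->S, B7->F, B9->T, B9->T
  B9->T, B9->T, B9->F
distinct outcomes covered: B1=T, B2=E, B7=T, B7=F, B8=S, B8=E, B9=T, B9=F
Answer: B1=T, B2=E, B7=T, B7=F, B8=S, B8=E, B9=T, B9=F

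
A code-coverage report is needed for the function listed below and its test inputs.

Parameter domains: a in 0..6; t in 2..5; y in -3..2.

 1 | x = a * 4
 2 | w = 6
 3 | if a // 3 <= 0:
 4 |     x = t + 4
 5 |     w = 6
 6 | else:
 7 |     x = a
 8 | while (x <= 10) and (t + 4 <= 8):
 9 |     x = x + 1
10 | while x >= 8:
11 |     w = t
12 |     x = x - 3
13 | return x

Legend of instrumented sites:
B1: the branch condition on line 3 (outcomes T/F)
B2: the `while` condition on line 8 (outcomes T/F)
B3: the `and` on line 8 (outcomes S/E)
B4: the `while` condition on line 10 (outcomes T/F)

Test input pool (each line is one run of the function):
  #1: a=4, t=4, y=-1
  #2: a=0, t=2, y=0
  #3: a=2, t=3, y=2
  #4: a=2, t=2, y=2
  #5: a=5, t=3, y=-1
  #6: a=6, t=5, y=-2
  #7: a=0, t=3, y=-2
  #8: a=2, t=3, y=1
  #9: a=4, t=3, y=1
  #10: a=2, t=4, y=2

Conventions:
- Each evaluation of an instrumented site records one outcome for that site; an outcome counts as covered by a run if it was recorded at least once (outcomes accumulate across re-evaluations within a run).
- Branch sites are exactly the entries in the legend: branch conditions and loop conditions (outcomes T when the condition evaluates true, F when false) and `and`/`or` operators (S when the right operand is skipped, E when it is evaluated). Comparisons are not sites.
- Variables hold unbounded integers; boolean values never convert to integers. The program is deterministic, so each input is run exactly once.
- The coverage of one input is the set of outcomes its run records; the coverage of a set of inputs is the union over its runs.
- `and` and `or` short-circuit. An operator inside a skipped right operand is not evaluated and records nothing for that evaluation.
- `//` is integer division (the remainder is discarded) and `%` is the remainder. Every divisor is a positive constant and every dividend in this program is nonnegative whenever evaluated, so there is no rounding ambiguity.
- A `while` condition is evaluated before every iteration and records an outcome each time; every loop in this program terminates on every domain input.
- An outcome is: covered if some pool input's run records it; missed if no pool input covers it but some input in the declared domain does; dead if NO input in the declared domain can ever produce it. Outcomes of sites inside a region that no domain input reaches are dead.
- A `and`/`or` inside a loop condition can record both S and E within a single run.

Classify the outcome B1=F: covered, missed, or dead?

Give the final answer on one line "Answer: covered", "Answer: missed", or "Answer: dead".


B1=F is recorded by pool input(s) 1, 5, 6, 9 -> covered
Answer: covered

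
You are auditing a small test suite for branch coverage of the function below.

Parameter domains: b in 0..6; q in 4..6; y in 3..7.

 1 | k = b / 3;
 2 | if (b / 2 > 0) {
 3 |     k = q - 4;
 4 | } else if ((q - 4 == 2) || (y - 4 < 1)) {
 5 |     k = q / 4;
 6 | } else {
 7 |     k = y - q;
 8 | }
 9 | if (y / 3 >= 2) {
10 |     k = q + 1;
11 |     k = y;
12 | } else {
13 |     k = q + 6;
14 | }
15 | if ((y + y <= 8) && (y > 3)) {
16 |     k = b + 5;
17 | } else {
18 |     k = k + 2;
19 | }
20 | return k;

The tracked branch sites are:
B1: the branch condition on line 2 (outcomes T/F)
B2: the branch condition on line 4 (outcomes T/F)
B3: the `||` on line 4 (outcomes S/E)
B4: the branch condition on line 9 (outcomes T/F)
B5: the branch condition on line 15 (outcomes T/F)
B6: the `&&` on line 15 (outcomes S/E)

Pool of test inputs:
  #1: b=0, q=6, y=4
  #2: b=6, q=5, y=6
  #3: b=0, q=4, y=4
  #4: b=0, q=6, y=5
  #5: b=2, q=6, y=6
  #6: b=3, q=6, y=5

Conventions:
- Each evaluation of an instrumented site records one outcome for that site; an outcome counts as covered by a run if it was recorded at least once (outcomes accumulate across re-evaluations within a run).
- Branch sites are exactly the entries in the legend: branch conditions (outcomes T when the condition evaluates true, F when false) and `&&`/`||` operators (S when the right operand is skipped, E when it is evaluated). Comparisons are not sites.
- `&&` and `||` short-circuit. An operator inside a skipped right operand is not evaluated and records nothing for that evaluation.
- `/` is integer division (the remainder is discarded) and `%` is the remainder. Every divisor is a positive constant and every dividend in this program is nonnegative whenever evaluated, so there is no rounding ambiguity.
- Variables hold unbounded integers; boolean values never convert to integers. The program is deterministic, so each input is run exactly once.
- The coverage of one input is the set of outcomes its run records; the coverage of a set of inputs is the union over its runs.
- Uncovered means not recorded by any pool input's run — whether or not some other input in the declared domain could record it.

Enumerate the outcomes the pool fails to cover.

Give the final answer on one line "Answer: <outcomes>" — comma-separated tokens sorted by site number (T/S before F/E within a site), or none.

#1 (b=0, q=6, y=4) -> B1->F, B3->S, B2->T, B4->F, B6->E, B5->T; covered: B1=F, B2=T, B3=S, B4=F, B5=T, B6=E
#2 (b=6, q=5, y=6) -> B1->T, B4->T, B6->S, B5->F; covered: B1=T, B4=T, B5=F, B6=S
#3 (b=0, q=4, y=4) -> B1->F, B3->E, B2->T, B4->F, B6->E, B5->T; covered: B1=F, B2=T, B3=E, B4=F, B5=T, B6=E
#4 (b=0, q=6, y=5) -> B1->F, B3->S, B2->T, B4->F, B6->S, B5->F; covered: B1=F, B2=T, B3=S, B4=F, B5=F, B6=S
#5 (b=2, q=6, y=6) -> B1->T, B4->T, B6->S, B5->F; covered: B1=T, B4=T, B5=F, B6=S
#6 (b=3, q=6, y=5) -> B1->T, B4->F, B6->S, B5->F; covered: B1=T, B4=F, B5=F, B6=S
union over the pool: B1=T, B1=F, B2=T, B3=S, B3=E, B4=T, B4=F, B5=T, B5=F, B6=S, B6=E
uncovered (1 of 12): B2=F

Answer: B2=F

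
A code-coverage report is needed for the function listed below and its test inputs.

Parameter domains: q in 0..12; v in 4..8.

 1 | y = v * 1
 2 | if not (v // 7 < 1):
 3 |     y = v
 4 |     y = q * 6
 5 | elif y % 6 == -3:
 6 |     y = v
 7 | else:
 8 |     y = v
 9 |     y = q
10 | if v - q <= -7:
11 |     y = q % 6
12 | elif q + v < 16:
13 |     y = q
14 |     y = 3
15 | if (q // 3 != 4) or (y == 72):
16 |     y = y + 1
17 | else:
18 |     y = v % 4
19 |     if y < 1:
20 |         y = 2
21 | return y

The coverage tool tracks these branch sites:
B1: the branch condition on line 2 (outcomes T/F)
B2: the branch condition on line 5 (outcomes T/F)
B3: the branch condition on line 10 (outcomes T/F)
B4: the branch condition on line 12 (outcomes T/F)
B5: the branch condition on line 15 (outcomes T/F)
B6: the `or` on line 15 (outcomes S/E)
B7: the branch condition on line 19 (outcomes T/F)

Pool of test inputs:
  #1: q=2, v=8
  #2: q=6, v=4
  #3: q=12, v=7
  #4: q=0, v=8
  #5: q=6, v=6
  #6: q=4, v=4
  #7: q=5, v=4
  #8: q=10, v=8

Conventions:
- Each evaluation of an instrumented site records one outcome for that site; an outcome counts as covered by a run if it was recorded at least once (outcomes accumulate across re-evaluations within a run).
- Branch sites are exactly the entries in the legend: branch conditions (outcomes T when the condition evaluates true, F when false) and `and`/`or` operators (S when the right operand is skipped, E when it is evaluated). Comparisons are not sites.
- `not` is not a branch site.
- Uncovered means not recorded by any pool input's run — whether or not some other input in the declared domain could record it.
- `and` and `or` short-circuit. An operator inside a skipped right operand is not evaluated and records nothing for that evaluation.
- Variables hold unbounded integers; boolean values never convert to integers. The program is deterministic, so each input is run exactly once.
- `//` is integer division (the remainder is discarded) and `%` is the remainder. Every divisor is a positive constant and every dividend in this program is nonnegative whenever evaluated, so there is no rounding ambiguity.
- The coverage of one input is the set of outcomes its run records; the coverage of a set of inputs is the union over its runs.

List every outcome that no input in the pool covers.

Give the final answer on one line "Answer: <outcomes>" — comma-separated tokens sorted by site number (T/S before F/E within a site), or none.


test 1 (q=2, v=8) hits B1=T, B3=F, B4=T, B5=T, B6=S
test 2 (q=6, v=4) hits B1=F, B2=F, B3=F, B4=T, B5=T, B6=S
test 3 (q=12, v=7) hits B1=T, B3=F, B4=F, B5=T, B6=E
test 4 (q=0, v=8) hits B1=T, B3=F, B4=T, B5=T, B6=S
test 5 (q=6, v=6) hits B1=F, B2=F, B3=F, B4=T, B5=T, B6=S
test 6 (q=4, v=4) hits B1=F, B2=F, B3=F, B4=T, B5=T, B6=S
test 7 (q=5, v=4) hits B1=F, B2=F, B3=F, B4=T, B5=T, B6=S
test 8 (q=10, v=8) hits B1=T, B3=F, B4=F, B5=T, B6=S
union over the pool: B1=T, B1=F, B2=F, B3=F, B4=T, B4=F, B5=T, B6=S, B6=E
uncovered (5 of 14): B2=T, B3=T, B5=F, B7=T, B7=F
Answer: B2=T, B3=T, B5=F, B7=T, B7=F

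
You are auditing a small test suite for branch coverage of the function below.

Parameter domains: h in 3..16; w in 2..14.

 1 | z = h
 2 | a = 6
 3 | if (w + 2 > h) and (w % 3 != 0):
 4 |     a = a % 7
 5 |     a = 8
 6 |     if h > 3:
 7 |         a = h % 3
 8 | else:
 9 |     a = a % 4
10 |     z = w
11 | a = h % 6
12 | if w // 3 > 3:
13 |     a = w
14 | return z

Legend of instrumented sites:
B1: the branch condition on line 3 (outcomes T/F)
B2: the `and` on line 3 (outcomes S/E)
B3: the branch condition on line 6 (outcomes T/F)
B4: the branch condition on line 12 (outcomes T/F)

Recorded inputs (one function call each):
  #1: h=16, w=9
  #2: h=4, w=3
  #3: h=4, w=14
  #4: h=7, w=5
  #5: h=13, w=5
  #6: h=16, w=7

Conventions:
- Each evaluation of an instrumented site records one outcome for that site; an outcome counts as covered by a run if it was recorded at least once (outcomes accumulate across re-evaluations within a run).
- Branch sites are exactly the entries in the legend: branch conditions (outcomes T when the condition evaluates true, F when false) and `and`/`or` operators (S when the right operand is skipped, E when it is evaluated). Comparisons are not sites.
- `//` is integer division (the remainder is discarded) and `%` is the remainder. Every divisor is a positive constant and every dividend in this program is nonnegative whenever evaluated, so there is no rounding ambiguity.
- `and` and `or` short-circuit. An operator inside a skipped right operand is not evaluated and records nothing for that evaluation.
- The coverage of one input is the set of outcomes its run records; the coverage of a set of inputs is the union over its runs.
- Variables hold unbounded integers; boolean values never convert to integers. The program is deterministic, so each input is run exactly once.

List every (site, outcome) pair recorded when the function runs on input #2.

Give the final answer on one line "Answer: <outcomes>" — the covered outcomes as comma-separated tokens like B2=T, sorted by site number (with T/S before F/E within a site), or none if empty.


Running input #2 (h=4, w=3), event by event:
  B2->E, B1->F, B4->F
distinct outcomes covered: B1=F, B2=E, B4=F
Answer: B1=F, B2=E, B4=F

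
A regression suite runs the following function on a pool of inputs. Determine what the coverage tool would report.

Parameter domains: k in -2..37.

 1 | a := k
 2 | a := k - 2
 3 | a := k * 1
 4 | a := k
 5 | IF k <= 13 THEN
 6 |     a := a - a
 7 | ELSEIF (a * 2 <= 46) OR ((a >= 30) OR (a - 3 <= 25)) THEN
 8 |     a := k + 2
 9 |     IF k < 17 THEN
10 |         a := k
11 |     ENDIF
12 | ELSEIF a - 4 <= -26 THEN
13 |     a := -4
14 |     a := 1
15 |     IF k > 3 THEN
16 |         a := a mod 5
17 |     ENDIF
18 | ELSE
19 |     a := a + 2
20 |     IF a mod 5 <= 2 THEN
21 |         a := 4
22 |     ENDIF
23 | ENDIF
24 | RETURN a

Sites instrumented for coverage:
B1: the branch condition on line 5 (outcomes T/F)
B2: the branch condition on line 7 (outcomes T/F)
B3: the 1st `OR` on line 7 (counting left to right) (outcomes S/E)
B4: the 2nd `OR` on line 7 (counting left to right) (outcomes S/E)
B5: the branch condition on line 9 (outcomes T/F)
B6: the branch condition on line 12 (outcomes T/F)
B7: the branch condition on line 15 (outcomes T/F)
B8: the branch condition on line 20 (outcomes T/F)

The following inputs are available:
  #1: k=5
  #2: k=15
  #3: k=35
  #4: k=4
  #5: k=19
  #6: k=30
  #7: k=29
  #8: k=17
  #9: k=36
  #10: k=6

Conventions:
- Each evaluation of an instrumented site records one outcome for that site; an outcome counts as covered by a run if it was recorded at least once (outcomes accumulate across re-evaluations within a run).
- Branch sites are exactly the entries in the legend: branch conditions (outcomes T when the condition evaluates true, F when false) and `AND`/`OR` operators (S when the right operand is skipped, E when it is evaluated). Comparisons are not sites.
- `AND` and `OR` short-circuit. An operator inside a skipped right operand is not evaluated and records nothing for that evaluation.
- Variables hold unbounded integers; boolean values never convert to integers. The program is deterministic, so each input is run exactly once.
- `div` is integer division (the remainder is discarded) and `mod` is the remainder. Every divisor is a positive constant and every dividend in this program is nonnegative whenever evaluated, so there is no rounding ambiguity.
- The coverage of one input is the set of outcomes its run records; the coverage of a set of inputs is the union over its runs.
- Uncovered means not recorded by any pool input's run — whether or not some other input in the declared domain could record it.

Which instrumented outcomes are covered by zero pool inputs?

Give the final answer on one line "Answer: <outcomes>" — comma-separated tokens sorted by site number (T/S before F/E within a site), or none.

#1 (k=5) -> B1->T; covered: B1=T
#2 (k=15) -> B1->F, B3->S, B2->T, B5->T; covered: B1=F, B2=T, B3=S, B5=T
#3 (k=35) -> B1->F, B3->E, B4->S, B2->T, B5->F; covered: B1=F, B2=T, B3=E, B4=S, B5=F
#4 (k=4) -> B1->T; covered: B1=T
#5 (k=19) -> B1->F, B3->S, B2->T, B5->F; covered: B1=F, B2=T, B3=S, B5=F
#6 (k=30) -> B1->F, B3->E, B4->S, B2->T, B5->F; covered: B1=F, B2=T, B3=E, B4=S, B5=F
#7 (k=29) -> B1->F, B3->E, B4->E, B2->F, B6->F, B8->T; covered: B1=F, B2=F, B3=E, B4=E, B6=F, B8=T
#8 (k=17) -> B1->F, B3->S, B2->T, B5->F; covered: B1=F, B2=T, B3=S, B5=F
#9 (k=36) -> B1->F, B3->E, B4->S, B2->T, B5->F; covered: B1=F, B2=T, B3=E, B4=S, B5=F
#10 (k=6) -> B1->T; covered: B1=T
union over the pool: B1=T, B1=F, B2=T, B2=F, B3=S, B3=E, B4=S, B4=E, B5=T, B5=F, B6=F, B8=T
uncovered (4 of 16): B6=T, B7=T, B7=F, B8=F

Answer: B6=T, B7=T, B7=F, B8=F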